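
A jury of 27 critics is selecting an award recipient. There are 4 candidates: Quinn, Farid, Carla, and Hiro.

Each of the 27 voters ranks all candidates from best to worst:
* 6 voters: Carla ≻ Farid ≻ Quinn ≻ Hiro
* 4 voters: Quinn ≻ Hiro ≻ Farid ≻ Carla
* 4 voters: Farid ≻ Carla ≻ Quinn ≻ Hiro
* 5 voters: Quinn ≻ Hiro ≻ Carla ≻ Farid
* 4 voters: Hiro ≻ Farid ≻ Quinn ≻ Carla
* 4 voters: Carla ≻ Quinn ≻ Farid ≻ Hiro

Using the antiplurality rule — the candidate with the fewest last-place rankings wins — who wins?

Last-place votes: Quinn 0, Farid 5, Carla 8, Hiro 14.

Quinn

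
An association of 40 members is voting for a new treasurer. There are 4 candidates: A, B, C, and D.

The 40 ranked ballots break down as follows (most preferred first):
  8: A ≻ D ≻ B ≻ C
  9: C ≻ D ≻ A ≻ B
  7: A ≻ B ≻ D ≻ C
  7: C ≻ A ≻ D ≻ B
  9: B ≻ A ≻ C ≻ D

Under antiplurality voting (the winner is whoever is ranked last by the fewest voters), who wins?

A

Last-place votes: A 0, B 16, C 15, D 9.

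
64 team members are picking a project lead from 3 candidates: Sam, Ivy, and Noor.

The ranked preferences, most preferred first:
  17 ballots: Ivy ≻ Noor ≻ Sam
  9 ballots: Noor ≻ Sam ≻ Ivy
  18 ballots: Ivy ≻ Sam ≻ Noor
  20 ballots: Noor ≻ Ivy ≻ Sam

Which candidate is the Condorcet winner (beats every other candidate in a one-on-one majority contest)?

Ivy

Ivy vs Sam: 55–9
Ivy vs Noor: 35–29
Ivy beats every other candidate.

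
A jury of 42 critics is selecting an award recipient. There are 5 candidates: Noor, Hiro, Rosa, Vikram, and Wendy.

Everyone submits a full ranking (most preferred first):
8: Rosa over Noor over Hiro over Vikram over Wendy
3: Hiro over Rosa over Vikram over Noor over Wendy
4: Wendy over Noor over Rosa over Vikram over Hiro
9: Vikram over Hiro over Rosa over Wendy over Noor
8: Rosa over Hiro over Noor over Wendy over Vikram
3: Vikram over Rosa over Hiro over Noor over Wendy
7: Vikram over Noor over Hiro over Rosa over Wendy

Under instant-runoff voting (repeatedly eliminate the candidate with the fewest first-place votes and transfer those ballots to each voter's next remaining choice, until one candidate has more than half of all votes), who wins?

Round 1: Noor 0, Hiro 3, Rosa 16, Vikram 19, Wendy 4. Noor eliminated.
Round 2: Hiro 3, Rosa 16, Vikram 19, Wendy 4. Hiro eliminated.
Round 3: Rosa 19, Vikram 19, Wendy 4. Wendy eliminated.
Round 4: Rosa 23, Vikram 19. Rosa has a majority (≥22).

Rosa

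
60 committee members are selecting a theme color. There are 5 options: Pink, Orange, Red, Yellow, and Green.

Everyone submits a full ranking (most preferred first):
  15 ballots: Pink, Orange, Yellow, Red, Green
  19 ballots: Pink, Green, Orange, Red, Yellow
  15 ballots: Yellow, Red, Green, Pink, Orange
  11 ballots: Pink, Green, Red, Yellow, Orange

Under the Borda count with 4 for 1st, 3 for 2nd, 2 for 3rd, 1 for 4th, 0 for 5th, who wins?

Pink

Pink: 15×4 + 19×4 + 15×1 + 11×4 = 195
Orange: 15×3 + 19×2 + 15×0 + 11×0 = 83
Red: 15×1 + 19×1 + 15×3 + 11×2 = 101
Yellow: 15×2 + 19×0 + 15×4 + 11×1 = 101
Green: 15×0 + 19×3 + 15×2 + 11×3 = 120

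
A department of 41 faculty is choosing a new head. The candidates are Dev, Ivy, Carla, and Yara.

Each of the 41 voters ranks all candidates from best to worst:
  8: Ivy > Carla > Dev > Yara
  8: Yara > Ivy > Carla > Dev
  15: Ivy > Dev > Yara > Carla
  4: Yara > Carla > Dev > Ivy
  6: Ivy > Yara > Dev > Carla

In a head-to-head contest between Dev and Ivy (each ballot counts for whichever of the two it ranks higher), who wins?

Ivy

Dev is ranked above Ivy on 4 ballots; Ivy above Dev on 37.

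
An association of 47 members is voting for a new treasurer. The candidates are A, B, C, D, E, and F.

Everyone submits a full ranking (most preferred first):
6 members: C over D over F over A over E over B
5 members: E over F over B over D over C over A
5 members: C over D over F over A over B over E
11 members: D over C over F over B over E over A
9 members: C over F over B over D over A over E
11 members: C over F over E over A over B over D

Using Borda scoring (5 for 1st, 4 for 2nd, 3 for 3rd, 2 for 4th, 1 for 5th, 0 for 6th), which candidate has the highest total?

C

A: 6×2 + 5×0 + 5×2 + 11×0 + 9×1 + 11×2 = 53
B: 6×0 + 5×3 + 5×1 + 11×2 + 9×3 + 11×1 = 80
C: 6×5 + 5×1 + 5×5 + 11×4 + 9×5 + 11×5 = 204
D: 6×4 + 5×2 + 5×4 + 11×5 + 9×2 + 11×0 = 127
E: 6×1 + 5×5 + 5×0 + 11×1 + 9×0 + 11×3 = 75
F: 6×3 + 5×4 + 5×3 + 11×3 + 9×4 + 11×4 = 166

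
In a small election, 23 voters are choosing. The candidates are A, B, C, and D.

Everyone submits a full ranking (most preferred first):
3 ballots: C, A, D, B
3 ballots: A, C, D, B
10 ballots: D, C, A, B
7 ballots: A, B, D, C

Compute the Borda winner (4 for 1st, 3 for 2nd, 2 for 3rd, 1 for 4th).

A

A: 3×3 + 3×4 + 10×2 + 7×4 = 69
B: 3×1 + 3×1 + 10×1 + 7×3 = 37
C: 3×4 + 3×3 + 10×3 + 7×1 = 58
D: 3×2 + 3×2 + 10×4 + 7×2 = 66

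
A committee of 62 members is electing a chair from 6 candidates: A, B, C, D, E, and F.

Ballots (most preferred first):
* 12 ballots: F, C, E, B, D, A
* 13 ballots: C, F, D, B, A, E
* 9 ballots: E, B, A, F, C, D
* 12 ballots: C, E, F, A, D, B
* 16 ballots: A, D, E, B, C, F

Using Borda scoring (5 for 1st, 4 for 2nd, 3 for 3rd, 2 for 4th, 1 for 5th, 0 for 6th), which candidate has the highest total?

A: 12×0 + 13×1 + 9×3 + 12×2 + 16×5 = 144
B: 12×2 + 13×2 + 9×4 + 12×0 + 16×2 = 118
C: 12×4 + 13×5 + 9×1 + 12×5 + 16×1 = 198
D: 12×1 + 13×3 + 9×0 + 12×1 + 16×4 = 127
E: 12×3 + 13×0 + 9×5 + 12×4 + 16×3 = 177
F: 12×5 + 13×4 + 9×2 + 12×3 + 16×0 = 166

C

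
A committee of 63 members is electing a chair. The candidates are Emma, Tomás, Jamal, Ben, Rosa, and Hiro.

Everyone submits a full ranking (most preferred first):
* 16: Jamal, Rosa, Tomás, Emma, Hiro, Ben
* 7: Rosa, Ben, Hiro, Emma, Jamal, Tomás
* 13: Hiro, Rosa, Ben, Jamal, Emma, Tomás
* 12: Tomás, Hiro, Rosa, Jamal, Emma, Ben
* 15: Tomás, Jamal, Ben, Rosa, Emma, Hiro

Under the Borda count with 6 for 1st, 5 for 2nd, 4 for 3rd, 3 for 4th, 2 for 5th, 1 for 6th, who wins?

Emma: 16×3 + 7×3 + 13×2 + 12×2 + 15×2 = 149
Tomás: 16×4 + 7×1 + 13×1 + 12×6 + 15×6 = 246
Jamal: 16×6 + 7×2 + 13×3 + 12×3 + 15×5 = 260
Ben: 16×1 + 7×5 + 13×4 + 12×1 + 15×4 = 175
Rosa: 16×5 + 7×6 + 13×5 + 12×4 + 15×3 = 280
Hiro: 16×2 + 7×4 + 13×6 + 12×5 + 15×1 = 213

Rosa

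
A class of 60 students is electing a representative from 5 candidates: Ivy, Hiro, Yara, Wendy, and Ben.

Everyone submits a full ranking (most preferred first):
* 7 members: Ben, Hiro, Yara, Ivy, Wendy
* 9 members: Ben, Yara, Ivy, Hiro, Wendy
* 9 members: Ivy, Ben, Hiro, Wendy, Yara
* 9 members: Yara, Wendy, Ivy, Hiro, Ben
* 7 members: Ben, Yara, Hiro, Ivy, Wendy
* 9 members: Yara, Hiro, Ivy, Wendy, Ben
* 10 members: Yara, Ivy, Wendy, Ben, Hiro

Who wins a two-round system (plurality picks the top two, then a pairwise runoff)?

Ben

Round 1 first-place votes: Ivy 9, Hiro 0, Yara 28, Wendy 0, Ben 23. Yara and Ben advance.
Runoff: Yara is ranked above Ben on 28 ballots, Ben above Yara on 32.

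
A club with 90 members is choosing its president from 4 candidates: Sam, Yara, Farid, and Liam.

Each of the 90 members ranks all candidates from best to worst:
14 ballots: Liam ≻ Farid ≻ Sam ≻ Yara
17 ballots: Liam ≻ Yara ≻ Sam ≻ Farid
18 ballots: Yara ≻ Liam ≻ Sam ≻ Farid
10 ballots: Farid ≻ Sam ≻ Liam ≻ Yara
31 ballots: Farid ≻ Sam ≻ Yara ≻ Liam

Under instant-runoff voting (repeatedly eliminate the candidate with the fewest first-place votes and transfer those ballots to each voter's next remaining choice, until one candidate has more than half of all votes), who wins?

Liam

Round 1: Sam 0, Yara 18, Farid 41, Liam 31. Sam eliminated.
Round 2: Yara 18, Farid 41, Liam 31. Yara eliminated.
Round 3: Farid 41, Liam 49. Liam has a majority (≥46).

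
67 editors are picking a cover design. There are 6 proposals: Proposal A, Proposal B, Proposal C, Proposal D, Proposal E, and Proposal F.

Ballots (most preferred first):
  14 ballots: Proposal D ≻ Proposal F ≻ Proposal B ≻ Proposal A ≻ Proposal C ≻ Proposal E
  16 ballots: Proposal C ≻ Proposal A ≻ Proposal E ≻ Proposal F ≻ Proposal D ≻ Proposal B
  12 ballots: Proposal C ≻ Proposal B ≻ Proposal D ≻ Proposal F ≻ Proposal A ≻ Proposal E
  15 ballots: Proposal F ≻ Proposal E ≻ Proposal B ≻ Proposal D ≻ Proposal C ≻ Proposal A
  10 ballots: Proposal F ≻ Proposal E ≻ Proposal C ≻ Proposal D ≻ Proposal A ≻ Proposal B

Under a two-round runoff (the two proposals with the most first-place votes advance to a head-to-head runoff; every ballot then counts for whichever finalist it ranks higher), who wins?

Round 1 first-place votes: Proposal A 0, Proposal B 0, Proposal C 28, Proposal D 14, Proposal E 0, Proposal F 25. Proposal C and Proposal F advance.
Runoff: Proposal C is ranked above Proposal F on 28 ballots, Proposal F above Proposal C on 39.

Proposal F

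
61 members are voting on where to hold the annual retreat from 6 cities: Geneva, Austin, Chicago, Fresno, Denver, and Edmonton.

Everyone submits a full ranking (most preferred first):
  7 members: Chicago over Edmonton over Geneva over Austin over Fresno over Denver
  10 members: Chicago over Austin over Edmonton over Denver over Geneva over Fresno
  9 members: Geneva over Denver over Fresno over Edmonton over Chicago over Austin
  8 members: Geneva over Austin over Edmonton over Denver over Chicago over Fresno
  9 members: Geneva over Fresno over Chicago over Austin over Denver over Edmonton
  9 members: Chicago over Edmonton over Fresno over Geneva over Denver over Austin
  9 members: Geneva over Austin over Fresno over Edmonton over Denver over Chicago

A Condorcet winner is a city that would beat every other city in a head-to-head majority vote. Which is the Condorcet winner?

Geneva

Geneva vs Austin: 51–10
Geneva vs Chicago: 35–26
Geneva vs Fresno: 52–9
Geneva vs Denver: 51–10
Geneva vs Edmonton: 35–26
Geneva beats every other city.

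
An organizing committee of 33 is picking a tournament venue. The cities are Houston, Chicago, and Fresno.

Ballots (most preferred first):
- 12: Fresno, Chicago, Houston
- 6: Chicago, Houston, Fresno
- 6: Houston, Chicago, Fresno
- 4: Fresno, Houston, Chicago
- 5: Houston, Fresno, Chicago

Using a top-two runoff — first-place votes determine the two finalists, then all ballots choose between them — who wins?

Houston

Round 1 first-place votes: Houston 11, Chicago 6, Fresno 16. Fresno and Houston advance.
Runoff: Fresno is ranked above Houston on 16 ballots, Houston above Fresno on 17.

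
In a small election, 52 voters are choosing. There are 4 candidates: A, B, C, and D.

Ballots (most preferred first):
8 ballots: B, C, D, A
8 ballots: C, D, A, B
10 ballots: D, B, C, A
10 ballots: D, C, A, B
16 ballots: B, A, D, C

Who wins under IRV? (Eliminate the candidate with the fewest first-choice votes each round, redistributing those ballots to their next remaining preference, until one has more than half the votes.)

D

Round 1: A 0, B 24, C 8, D 20. A eliminated.
Round 2: B 24, C 8, D 20. C eliminated.
Round 3: B 24, D 28. D has a majority (≥27).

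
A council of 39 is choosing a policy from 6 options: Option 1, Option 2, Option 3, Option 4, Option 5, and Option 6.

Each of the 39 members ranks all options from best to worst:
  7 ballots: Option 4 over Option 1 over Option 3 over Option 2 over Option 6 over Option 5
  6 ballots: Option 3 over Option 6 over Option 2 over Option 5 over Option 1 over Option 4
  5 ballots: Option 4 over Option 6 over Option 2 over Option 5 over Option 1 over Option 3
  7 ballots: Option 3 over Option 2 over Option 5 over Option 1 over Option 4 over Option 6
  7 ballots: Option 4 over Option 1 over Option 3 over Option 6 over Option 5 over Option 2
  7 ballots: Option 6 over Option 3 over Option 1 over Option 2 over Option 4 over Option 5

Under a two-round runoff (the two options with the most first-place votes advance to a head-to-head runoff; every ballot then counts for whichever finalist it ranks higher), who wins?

Round 1 first-place votes: Option 1 0, Option 2 0, Option 3 13, Option 4 19, Option 5 0, Option 6 7. Option 4 and Option 3 advance.
Runoff: Option 4 is ranked above Option 3 on 19 ballots, Option 3 above Option 4 on 20.

Option 3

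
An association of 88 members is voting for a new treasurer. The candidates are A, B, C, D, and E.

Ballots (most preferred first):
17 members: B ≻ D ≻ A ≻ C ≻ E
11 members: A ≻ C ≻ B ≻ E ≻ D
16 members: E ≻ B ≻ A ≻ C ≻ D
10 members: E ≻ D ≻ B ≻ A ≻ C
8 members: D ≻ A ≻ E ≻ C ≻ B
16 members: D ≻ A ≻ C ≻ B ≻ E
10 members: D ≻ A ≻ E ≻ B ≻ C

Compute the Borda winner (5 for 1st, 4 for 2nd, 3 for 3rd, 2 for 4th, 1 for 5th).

A

A: 17×3 + 11×5 + 16×3 + 10×2 + 8×4 + 16×4 + 10×4 = 310
B: 17×5 + 11×3 + 16×4 + 10×3 + 8×1 + 16×2 + 10×2 = 272
C: 17×2 + 11×4 + 16×2 + 10×1 + 8×2 + 16×3 + 10×1 = 194
D: 17×4 + 11×1 + 16×1 + 10×4 + 8×5 + 16×5 + 10×5 = 305
E: 17×1 + 11×2 + 16×5 + 10×5 + 8×3 + 16×1 + 10×3 = 239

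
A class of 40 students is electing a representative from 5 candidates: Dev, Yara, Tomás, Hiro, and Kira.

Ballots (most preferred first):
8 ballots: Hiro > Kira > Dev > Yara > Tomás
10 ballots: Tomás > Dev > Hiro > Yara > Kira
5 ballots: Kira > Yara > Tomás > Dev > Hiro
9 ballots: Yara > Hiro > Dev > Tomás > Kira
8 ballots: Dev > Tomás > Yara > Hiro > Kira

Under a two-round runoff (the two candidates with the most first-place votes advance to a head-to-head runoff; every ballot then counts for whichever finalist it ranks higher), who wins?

Yara

Round 1 first-place votes: Dev 8, Yara 9, Tomás 10, Hiro 8, Kira 5. Tomás and Yara advance.
Runoff: Tomás is ranked above Yara on 18 ballots, Yara above Tomás on 22.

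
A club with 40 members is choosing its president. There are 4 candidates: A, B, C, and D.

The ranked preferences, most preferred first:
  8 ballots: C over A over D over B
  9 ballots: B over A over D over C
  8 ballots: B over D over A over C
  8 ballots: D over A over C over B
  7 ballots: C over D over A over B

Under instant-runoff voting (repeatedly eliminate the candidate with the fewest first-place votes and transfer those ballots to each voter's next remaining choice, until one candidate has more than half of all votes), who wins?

Round 1: A 0, B 17, C 15, D 8. A eliminated.
Round 2: B 17, C 15, D 8. D eliminated.
Round 3: B 17, C 23. C has a majority (≥21).

C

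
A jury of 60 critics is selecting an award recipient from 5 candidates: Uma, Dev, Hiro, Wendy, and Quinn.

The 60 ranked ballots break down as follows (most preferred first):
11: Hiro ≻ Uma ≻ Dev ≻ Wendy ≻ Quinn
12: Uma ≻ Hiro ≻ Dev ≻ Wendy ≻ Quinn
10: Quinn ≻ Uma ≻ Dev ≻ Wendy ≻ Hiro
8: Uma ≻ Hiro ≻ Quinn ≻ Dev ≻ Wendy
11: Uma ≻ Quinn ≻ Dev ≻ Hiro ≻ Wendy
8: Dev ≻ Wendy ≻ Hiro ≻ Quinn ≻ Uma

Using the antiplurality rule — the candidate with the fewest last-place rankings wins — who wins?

Last-place votes: Uma 8, Dev 0, Hiro 10, Wendy 19, Quinn 23.

Dev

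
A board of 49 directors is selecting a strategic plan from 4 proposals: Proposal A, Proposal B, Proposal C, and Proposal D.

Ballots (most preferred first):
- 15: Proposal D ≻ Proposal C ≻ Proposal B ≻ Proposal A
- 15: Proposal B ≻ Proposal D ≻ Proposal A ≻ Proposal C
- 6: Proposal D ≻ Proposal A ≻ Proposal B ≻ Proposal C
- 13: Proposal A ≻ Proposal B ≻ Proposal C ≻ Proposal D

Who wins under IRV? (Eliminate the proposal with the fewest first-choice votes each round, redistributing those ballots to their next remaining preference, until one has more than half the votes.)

Proposal B

Round 1: Proposal A 13, Proposal B 15, Proposal C 0, Proposal D 21. Proposal C eliminated.
Round 2: Proposal A 13, Proposal B 15, Proposal D 21. Proposal A eliminated.
Round 3: Proposal B 28, Proposal D 21. Proposal B has a majority (≥25).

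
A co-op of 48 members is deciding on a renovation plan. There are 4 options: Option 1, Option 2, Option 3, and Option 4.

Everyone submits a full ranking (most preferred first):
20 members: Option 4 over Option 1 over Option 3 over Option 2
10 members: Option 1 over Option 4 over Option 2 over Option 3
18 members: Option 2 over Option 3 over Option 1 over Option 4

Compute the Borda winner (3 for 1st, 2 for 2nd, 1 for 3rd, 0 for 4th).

Option 1

Option 1: 20×2 + 10×3 + 18×1 = 88
Option 2: 20×0 + 10×1 + 18×3 = 64
Option 3: 20×1 + 10×0 + 18×2 = 56
Option 4: 20×3 + 10×2 + 18×0 = 80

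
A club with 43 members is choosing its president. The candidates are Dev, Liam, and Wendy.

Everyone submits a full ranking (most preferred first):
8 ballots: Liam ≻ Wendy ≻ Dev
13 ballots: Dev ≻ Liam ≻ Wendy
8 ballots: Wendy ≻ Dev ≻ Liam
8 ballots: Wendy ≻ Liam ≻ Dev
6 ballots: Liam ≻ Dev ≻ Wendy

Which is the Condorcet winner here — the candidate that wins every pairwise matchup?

Liam

Liam vs Dev: 22–21
Liam vs Wendy: 27–16
Liam beats every other candidate.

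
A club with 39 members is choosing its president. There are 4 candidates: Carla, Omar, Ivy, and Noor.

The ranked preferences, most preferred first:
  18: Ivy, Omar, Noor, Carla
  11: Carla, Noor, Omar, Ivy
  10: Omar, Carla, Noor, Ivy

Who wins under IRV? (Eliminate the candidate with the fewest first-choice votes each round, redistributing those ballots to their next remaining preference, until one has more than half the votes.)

Round 1: Carla 11, Omar 10, Ivy 18, Noor 0. Noor eliminated.
Round 2: Carla 11, Omar 10, Ivy 18. Omar eliminated.
Round 3: Carla 21, Ivy 18. Carla has a majority (≥20).

Carla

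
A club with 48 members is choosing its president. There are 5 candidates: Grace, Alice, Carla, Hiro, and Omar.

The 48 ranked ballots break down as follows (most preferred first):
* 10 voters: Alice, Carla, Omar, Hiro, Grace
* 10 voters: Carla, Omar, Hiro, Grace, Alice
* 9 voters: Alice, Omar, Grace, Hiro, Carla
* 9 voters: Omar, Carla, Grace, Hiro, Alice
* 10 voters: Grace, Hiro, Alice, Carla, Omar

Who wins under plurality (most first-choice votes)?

Alice

First-place votes: Grace 10, Alice 19, Carla 10, Hiro 0, Omar 9.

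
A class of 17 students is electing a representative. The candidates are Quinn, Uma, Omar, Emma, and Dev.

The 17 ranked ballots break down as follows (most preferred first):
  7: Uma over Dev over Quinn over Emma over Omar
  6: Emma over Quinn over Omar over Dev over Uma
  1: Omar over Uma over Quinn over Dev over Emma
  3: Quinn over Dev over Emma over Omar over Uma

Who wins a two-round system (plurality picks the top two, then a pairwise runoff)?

Emma

Round 1 first-place votes: Quinn 3, Uma 7, Omar 1, Emma 6, Dev 0. Uma and Emma advance.
Runoff: Uma is ranked above Emma on 8 ballots, Emma above Uma on 9.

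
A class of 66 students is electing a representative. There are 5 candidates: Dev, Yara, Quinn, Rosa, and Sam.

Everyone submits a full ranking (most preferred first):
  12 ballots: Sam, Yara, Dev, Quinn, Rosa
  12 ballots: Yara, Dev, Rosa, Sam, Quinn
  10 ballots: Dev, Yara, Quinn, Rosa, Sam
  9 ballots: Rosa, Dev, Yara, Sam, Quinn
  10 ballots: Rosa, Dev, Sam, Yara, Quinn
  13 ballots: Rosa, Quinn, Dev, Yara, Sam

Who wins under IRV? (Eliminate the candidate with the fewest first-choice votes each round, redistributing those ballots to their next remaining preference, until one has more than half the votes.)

Yara

Round 1: Dev 10, Yara 12, Quinn 0, Rosa 32, Sam 12. Quinn eliminated.
Round 2: Dev 10, Yara 12, Rosa 32, Sam 12. Dev eliminated.
Round 3: Yara 22, Rosa 32, Sam 12. Sam eliminated.
Round 4: Yara 34, Rosa 32. Yara has a majority (≥34).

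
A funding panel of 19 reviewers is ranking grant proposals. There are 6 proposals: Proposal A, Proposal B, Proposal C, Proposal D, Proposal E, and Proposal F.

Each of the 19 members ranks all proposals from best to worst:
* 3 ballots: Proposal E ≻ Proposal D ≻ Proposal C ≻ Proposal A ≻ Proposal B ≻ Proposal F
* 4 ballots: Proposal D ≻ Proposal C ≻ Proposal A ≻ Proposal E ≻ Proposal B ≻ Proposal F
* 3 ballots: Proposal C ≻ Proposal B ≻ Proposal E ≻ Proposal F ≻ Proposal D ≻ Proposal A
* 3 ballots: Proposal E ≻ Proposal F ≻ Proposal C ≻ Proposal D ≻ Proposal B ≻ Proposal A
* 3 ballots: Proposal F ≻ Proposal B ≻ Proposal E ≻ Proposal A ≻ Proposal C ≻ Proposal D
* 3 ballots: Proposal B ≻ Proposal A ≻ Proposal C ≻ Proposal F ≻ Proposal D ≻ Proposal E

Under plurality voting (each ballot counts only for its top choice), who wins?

Proposal E

First-place votes: Proposal A 0, Proposal B 3, Proposal C 3, Proposal D 4, Proposal E 6, Proposal F 3.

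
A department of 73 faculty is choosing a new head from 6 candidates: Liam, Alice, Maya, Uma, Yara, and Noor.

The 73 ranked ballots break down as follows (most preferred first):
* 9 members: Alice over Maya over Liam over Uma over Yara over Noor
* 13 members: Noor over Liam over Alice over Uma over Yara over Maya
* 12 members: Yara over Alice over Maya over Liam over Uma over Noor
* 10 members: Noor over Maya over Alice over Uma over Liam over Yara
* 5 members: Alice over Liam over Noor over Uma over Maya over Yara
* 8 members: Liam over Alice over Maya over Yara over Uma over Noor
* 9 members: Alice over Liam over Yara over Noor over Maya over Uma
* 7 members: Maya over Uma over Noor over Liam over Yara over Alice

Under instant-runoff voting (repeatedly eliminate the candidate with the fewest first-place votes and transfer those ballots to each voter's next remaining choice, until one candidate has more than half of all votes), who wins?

Alice

Round 1: Liam 8, Alice 23, Maya 7, Uma 0, Yara 12, Noor 23. Uma eliminated.
Round 2: Liam 8, Alice 23, Maya 7, Yara 12, Noor 23. Maya eliminated.
Round 3: Liam 8, Alice 23, Yara 12, Noor 30. Liam eliminated.
Round 4: Alice 31, Yara 12, Noor 30. Yara eliminated.
Round 5: Alice 43, Noor 30. Alice has a majority (≥37).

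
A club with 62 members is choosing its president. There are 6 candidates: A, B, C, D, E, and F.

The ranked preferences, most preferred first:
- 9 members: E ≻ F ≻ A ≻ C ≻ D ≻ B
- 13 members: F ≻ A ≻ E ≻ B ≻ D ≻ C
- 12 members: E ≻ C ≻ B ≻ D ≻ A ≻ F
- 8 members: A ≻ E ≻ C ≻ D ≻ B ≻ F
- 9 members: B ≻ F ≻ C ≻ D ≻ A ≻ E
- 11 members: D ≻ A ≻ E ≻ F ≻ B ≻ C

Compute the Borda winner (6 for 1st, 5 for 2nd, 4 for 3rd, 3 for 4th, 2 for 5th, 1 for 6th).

E

A: 9×4 + 13×5 + 12×2 + 8×6 + 9×2 + 11×5 = 246
B: 9×1 + 13×3 + 12×4 + 8×2 + 9×6 + 11×2 = 188
C: 9×3 + 13×1 + 12×5 + 8×4 + 9×4 + 11×1 = 179
D: 9×2 + 13×2 + 12×3 + 8×3 + 9×3 + 11×6 = 197
E: 9×6 + 13×4 + 12×6 + 8×5 + 9×1 + 11×4 = 271
F: 9×5 + 13×6 + 12×1 + 8×1 + 9×5 + 11×3 = 221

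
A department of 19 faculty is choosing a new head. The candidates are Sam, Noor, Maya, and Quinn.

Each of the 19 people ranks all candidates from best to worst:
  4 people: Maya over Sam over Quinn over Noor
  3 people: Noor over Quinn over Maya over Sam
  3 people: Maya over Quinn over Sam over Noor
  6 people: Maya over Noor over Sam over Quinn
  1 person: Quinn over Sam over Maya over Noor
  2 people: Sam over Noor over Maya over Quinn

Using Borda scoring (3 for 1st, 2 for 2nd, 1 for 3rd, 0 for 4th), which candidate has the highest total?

Sam: 4×2 + 3×0 + 3×1 + 6×1 + 1×2 + 2×3 = 25
Noor: 4×0 + 3×3 + 3×0 + 6×2 + 1×0 + 2×2 = 25
Maya: 4×3 + 3×1 + 3×3 + 6×3 + 1×1 + 2×1 = 45
Quinn: 4×1 + 3×2 + 3×2 + 6×0 + 1×3 + 2×0 = 19

Maya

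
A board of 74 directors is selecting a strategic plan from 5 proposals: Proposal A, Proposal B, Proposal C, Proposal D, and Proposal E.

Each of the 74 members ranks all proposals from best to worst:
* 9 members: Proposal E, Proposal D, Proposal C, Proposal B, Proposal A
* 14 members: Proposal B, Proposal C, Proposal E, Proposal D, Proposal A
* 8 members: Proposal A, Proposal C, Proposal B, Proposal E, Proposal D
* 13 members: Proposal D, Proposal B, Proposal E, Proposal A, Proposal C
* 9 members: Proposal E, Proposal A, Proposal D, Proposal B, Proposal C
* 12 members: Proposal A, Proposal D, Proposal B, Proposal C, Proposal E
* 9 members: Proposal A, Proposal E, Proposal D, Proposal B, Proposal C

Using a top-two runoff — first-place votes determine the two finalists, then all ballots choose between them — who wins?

Proposal E

Round 1 first-place votes: Proposal A 29, Proposal B 14, Proposal C 0, Proposal D 13, Proposal E 18. Proposal A and Proposal E advance.
Runoff: Proposal A is ranked above Proposal E on 29 ballots, Proposal E above Proposal A on 45.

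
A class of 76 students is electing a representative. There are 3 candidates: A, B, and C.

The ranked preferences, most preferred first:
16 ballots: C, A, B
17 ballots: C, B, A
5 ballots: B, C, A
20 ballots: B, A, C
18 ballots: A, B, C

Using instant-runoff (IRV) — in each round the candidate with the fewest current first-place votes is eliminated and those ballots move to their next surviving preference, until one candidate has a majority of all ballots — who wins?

B

Round 1: A 18, B 25, C 33. A eliminated.
Round 2: B 43, C 33. B has a majority (≥39).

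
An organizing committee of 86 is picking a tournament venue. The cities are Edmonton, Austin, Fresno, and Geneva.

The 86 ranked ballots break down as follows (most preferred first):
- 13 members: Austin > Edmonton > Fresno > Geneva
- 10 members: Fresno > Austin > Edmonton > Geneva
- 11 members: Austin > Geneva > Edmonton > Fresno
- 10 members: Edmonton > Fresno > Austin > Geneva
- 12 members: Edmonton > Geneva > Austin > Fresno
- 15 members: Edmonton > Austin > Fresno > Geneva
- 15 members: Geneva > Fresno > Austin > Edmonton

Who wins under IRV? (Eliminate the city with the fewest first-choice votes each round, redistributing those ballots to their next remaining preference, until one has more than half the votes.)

Round 1: Edmonton 37, Austin 24, Fresno 10, Geneva 15. Fresno eliminated.
Round 2: Edmonton 37, Austin 34, Geneva 15. Geneva eliminated.
Round 3: Edmonton 37, Austin 49. Austin has a majority (≥44).

Austin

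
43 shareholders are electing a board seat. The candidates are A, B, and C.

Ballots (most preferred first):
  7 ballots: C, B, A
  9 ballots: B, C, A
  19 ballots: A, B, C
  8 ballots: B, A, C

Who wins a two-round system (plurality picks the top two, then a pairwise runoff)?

B

Round 1 first-place votes: A 19, B 17, C 7. A and B advance.
Runoff: A is ranked above B on 19 ballots, B above A on 24.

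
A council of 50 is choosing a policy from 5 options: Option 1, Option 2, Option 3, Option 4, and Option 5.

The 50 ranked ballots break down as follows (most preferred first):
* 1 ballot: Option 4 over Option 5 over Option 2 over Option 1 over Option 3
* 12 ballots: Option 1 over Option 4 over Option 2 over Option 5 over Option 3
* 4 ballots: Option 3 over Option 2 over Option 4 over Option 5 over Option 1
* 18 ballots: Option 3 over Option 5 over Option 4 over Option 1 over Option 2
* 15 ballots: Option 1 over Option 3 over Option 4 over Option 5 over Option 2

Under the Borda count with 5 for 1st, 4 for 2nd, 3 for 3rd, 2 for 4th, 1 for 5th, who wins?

Option 1: 1×2 + 12×5 + 4×1 + 18×2 + 15×5 = 177
Option 2: 1×3 + 12×3 + 4×4 + 18×1 + 15×1 = 88
Option 3: 1×1 + 12×1 + 4×5 + 18×5 + 15×4 = 183
Option 4: 1×5 + 12×4 + 4×3 + 18×3 + 15×3 = 164
Option 5: 1×4 + 12×2 + 4×2 + 18×4 + 15×2 = 138

Option 3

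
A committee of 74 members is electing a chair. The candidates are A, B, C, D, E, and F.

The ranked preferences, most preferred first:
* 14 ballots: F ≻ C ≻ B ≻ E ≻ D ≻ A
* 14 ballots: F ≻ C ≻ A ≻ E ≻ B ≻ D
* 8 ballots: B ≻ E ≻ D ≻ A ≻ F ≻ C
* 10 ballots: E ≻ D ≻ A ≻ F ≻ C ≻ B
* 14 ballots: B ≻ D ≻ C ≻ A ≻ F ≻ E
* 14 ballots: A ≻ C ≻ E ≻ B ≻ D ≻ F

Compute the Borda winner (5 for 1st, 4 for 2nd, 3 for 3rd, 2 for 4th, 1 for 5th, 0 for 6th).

A: 14×0 + 14×3 + 8×2 + 10×3 + 14×2 + 14×5 = 186
B: 14×3 + 14×1 + 8×5 + 10×0 + 14×5 + 14×2 = 194
C: 14×4 + 14×4 + 8×0 + 10×1 + 14×3 + 14×4 = 220
D: 14×1 + 14×0 + 8×3 + 10×4 + 14×4 + 14×1 = 148
E: 14×2 + 14×2 + 8×4 + 10×5 + 14×0 + 14×3 = 180
F: 14×5 + 14×5 + 8×1 + 10×2 + 14×1 + 14×0 = 182

C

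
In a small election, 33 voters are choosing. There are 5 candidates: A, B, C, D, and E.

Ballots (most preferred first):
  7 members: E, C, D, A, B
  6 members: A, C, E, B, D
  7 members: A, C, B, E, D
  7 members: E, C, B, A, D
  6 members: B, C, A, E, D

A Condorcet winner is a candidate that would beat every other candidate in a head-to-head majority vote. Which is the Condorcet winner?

C vs A: 20–13
C vs B: 27–6
C vs D: 33–0
C vs E: 19–14
C beats every other candidate.

C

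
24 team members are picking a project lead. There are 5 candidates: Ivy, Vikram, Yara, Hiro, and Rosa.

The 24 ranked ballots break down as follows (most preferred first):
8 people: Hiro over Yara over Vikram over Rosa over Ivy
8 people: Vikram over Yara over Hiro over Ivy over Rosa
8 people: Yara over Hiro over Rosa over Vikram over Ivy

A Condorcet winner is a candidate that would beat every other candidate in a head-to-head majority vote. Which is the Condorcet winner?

Yara vs Ivy: 24–0
Yara vs Vikram: 16–8
Yara vs Hiro: 16–8
Yara vs Rosa: 24–0
Yara beats every other candidate.

Yara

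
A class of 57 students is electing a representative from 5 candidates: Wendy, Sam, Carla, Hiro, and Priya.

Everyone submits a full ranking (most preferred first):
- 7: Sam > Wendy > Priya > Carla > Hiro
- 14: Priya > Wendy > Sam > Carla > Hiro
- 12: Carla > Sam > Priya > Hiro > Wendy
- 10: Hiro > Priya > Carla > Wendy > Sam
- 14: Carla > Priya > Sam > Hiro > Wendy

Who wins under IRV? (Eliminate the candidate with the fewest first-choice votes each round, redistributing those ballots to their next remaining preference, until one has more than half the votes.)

Priya

Round 1: Wendy 0, Sam 7, Carla 26, Hiro 10, Priya 14. Wendy eliminated.
Round 2: Sam 7, Carla 26, Hiro 10, Priya 14. Sam eliminated.
Round 3: Carla 26, Hiro 10, Priya 21. Hiro eliminated.
Round 4: Carla 26, Priya 31. Priya has a majority (≥29).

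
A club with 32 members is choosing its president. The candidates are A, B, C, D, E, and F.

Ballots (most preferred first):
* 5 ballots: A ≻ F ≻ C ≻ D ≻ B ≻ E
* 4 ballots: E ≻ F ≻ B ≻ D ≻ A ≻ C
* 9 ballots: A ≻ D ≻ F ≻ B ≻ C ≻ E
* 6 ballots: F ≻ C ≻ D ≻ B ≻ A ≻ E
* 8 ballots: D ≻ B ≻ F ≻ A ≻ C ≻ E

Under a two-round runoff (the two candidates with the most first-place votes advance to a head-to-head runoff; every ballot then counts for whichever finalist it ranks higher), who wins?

Round 1 first-place votes: A 14, B 0, C 0, D 8, E 4, F 6. A and D advance.
Runoff: A is ranked above D on 14 ballots, D above A on 18.

D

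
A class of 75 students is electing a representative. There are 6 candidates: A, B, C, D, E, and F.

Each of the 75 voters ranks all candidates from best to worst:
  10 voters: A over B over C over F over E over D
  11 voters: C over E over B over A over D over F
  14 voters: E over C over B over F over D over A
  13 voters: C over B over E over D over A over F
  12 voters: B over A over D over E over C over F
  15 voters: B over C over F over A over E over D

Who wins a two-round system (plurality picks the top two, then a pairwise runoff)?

Round 1 first-place votes: A 10, B 27, C 24, D 0, E 14, F 0. B and C advance.
Runoff: B is ranked above C on 37 ballots, C above B on 38.

C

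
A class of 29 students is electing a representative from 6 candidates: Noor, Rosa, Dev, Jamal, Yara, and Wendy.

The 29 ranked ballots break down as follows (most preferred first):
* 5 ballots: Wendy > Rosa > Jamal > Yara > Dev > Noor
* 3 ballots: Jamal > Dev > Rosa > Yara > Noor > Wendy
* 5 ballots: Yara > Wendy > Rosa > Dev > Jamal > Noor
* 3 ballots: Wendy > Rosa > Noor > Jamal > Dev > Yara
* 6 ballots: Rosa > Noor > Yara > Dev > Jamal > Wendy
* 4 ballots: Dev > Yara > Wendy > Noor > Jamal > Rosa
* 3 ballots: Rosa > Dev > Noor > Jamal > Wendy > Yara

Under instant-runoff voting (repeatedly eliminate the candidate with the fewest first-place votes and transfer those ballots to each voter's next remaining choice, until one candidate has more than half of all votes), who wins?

Wendy

Round 1: Noor 0, Rosa 9, Dev 4, Jamal 3, Yara 5, Wendy 8. Noor eliminated.
Round 2: Rosa 9, Dev 4, Jamal 3, Yara 5, Wendy 8. Jamal eliminated.
Round 3: Rosa 9, Dev 7, Yara 5, Wendy 8. Yara eliminated.
Round 4: Rosa 9, Dev 7, Wendy 13. Dev eliminated.
Round 5: Rosa 12, Wendy 17. Wendy has a majority (≥15).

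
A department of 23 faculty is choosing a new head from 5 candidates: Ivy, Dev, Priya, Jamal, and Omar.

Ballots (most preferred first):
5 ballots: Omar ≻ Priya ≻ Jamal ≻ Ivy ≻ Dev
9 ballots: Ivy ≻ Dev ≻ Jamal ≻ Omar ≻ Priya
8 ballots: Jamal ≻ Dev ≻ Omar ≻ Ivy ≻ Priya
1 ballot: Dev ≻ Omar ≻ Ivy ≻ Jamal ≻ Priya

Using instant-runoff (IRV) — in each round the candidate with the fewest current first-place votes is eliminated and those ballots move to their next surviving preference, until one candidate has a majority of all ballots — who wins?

Round 1: Ivy 9, Dev 1, Priya 0, Jamal 8, Omar 5. Priya eliminated.
Round 2: Ivy 9, Dev 1, Jamal 8, Omar 5. Dev eliminated.
Round 3: Ivy 9, Jamal 8, Omar 6. Omar eliminated.
Round 4: Ivy 10, Jamal 13. Jamal has a majority (≥12).

Jamal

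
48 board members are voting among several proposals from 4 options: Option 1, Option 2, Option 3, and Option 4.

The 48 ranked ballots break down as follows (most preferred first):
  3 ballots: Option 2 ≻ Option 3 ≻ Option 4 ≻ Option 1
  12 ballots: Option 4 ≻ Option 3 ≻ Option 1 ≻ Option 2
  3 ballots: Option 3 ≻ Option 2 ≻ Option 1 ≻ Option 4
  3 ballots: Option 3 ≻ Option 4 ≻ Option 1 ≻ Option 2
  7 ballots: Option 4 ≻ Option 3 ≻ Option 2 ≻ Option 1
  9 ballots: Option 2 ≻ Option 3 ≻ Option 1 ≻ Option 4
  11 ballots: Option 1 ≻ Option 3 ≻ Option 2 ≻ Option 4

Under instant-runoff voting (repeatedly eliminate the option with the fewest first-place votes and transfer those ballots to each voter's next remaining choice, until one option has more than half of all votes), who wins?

Round 1: Option 1 11, Option 2 12, Option 3 6, Option 4 19. Option 3 eliminated.
Round 2: Option 1 11, Option 2 15, Option 4 22. Option 1 eliminated.
Round 3: Option 2 26, Option 4 22. Option 2 has a majority (≥25).

Option 2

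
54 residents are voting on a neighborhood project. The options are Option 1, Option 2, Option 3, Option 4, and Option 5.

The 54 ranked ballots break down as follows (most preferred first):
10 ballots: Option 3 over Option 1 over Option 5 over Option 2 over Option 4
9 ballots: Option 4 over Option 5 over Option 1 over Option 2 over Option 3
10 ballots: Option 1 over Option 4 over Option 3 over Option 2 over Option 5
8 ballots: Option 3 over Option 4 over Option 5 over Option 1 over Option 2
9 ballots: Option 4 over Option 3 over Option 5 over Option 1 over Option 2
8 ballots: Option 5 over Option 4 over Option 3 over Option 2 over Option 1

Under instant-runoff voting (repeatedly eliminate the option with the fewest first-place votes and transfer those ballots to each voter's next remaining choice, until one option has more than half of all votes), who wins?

Round 1: Option 1 10, Option 2 0, Option 3 18, Option 4 18, Option 5 8. Option 2 eliminated.
Round 2: Option 1 10, Option 3 18, Option 4 18, Option 5 8. Option 5 eliminated.
Round 3: Option 1 10, Option 3 18, Option 4 26. Option 1 eliminated.
Round 4: Option 3 18, Option 4 36. Option 4 has a majority (≥28).

Option 4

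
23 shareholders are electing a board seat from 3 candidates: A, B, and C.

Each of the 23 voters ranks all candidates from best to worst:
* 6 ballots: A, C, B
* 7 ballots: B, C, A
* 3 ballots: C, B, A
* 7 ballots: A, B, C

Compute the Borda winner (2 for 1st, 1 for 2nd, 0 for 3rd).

A: 6×2 + 7×0 + 3×0 + 7×2 = 26
B: 6×0 + 7×2 + 3×1 + 7×1 = 24
C: 6×1 + 7×1 + 3×2 + 7×0 = 19

A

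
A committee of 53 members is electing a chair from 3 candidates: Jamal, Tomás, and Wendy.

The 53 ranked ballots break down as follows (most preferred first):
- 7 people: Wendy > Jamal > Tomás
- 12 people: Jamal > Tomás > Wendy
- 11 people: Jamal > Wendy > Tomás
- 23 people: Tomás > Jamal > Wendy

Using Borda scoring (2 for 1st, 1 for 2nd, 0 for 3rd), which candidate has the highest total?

Jamal: 7×1 + 12×2 + 11×2 + 23×1 = 76
Tomás: 7×0 + 12×1 + 11×0 + 23×2 = 58
Wendy: 7×2 + 12×0 + 11×1 + 23×0 = 25

Jamal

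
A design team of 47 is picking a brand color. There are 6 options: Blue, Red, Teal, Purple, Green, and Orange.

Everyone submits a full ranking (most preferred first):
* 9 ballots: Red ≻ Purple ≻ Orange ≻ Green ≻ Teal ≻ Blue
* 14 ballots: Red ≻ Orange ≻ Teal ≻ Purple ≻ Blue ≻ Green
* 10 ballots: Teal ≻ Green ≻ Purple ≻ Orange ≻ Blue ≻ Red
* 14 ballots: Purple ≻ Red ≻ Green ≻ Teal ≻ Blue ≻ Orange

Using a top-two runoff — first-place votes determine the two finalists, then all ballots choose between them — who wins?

Round 1 first-place votes: Blue 0, Red 23, Teal 10, Purple 14, Green 0, Orange 0. Red and Purple advance.
Runoff: Red is ranked above Purple on 23 ballots, Purple above Red on 24.

Purple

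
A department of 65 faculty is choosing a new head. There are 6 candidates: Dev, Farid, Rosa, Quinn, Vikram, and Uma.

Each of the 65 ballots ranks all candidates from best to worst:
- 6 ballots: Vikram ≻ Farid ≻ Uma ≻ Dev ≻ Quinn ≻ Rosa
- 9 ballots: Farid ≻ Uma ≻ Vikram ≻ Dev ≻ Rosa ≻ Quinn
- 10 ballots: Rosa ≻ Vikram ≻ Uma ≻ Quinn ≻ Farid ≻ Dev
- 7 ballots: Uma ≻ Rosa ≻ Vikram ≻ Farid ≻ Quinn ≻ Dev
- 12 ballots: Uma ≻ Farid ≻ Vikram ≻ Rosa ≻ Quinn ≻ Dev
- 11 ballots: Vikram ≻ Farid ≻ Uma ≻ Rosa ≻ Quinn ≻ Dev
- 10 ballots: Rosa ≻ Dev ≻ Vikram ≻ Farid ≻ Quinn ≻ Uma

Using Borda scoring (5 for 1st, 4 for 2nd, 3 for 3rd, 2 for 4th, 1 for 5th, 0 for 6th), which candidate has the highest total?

Vikram

Dev: 6×2 + 9×2 + 10×0 + 7×0 + 12×0 + 11×0 + 10×4 = 70
Farid: 6×4 + 9×5 + 10×1 + 7×2 + 12×4 + 11×4 + 10×2 = 205
Rosa: 6×0 + 9×1 + 10×5 + 7×4 + 12×2 + 11×2 + 10×5 = 183
Quinn: 6×1 + 9×0 + 10×2 + 7×1 + 12×1 + 11×1 + 10×1 = 66
Vikram: 6×5 + 9×3 + 10×4 + 7×3 + 12×3 + 11×5 + 10×3 = 239
Uma: 6×3 + 9×4 + 10×3 + 7×5 + 12×5 + 11×3 + 10×0 = 212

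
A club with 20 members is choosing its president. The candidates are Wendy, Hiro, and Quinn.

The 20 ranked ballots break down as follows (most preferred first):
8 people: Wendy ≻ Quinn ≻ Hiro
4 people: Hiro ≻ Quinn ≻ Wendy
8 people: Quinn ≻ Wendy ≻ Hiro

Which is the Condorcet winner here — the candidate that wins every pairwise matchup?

Quinn vs Wendy: 12–8
Quinn vs Hiro: 16–4
Quinn beats every other candidate.

Quinn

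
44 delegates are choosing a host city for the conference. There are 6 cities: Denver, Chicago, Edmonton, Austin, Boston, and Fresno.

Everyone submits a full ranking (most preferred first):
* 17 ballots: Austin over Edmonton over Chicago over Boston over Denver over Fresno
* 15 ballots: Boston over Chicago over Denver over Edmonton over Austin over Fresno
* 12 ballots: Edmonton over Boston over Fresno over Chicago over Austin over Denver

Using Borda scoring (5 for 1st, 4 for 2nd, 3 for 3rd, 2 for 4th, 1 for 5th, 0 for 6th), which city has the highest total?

Denver: 17×1 + 15×3 + 12×0 = 62
Chicago: 17×3 + 15×4 + 12×2 = 135
Edmonton: 17×4 + 15×2 + 12×5 = 158
Austin: 17×5 + 15×1 + 12×1 = 112
Boston: 17×2 + 15×5 + 12×4 = 157
Fresno: 17×0 + 15×0 + 12×3 = 36

Edmonton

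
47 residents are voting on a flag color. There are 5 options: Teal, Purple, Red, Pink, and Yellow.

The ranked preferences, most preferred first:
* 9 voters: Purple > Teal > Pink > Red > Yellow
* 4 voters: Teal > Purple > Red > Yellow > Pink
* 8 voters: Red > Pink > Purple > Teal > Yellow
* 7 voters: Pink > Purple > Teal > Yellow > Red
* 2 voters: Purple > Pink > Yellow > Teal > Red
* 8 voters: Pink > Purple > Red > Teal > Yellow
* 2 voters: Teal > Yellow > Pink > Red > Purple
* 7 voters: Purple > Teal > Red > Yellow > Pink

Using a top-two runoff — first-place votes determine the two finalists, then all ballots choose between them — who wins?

Pink

Round 1 first-place votes: Teal 6, Purple 18, Red 8, Pink 15, Yellow 0. Purple and Pink advance.
Runoff: Purple is ranked above Pink on 22 ballots, Pink above Purple on 25.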